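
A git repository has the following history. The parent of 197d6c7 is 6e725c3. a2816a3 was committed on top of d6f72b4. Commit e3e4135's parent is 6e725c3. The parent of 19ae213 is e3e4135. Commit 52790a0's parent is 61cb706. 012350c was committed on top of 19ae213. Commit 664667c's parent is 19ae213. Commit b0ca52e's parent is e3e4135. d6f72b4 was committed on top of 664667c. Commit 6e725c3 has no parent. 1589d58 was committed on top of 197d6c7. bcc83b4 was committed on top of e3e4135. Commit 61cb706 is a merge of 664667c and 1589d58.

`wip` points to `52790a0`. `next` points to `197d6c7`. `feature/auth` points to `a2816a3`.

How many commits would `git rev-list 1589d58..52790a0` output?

Reachable from 52790a0: {1589d58, 197d6c7, 19ae213, 52790a0, 61cb706, 664667c, 6e725c3, e3e4135}.
Reachable from 1589d58: {1589d58, 197d6c7, 6e725c3}.
In 52790a0's history but not 1589d58's: {19ae213, 52790a0, 61cb706, 664667c, e3e4135} — 5 commits.

5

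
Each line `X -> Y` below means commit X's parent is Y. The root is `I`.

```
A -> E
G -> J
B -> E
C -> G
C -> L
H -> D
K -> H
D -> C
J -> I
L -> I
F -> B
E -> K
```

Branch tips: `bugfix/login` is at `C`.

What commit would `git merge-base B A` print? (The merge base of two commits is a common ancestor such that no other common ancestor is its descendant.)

E

Ancestors of B: {B, C, D, E, G, H, I, J, K, L}.
Ancestors of A: {A, C, D, E, G, H, I, J, K, L}.
Common ancestors: {C, D, E, G, H, I, J, K, L}.
Among these, E is not an ancestor of any other common ancestor — it is the merge base.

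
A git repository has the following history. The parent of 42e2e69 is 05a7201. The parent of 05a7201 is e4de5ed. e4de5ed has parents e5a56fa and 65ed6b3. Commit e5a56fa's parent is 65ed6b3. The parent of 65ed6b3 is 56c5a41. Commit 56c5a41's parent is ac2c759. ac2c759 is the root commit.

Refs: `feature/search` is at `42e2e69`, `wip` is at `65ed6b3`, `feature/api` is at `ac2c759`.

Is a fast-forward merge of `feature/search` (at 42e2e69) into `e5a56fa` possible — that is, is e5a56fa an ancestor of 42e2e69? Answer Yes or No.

Yes

A fast-forward from e5a56fa to 42e2e69 is possible iff e5a56fa is an ancestor of 42e2e69.
Ancestors of 42e2e69: {05a7201, 42e2e69, 56c5a41, 65ed6b3, ac2c759, e4de5ed, e5a56fa}.
e5a56fa is among them, so fast-forward is possible.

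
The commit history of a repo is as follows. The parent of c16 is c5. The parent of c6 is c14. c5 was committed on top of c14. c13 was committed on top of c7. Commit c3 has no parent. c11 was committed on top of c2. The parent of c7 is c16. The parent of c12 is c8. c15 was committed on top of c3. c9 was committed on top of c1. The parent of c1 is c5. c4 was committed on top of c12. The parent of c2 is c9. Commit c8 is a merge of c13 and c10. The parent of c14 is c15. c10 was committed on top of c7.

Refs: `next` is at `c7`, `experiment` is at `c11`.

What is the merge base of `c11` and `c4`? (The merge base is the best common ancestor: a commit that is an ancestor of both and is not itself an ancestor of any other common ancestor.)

Ancestors of c11: {c1, c11, c14, c15, c2, c3, c5, c9}.
Ancestors of c4: {c10, c12, c13, c14, c15, c16, c3, c4, c5, c7, c8}.
Common ancestors: {c14, c15, c3, c5}.
Among these, c5 is not an ancestor of any other common ancestor — it is the merge base.

c5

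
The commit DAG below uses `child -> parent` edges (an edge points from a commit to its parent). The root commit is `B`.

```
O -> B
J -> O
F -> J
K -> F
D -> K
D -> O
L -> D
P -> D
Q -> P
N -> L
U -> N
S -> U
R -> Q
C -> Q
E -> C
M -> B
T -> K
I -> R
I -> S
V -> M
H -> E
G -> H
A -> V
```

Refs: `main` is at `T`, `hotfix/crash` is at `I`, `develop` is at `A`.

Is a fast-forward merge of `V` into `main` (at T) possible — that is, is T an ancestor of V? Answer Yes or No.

A fast-forward from T to V is possible iff T is an ancestor of V.
Ancestors of V: {B, M, V}.
T is not among them, so fast-forward is not possible.

No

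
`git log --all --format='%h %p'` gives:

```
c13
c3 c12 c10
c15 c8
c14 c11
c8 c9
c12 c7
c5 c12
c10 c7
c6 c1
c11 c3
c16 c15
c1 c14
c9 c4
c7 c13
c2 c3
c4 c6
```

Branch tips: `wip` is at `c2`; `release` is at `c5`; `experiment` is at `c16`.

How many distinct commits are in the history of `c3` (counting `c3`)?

Walking parent pointers from c3: reachable set = {c10, c12, c13, c3, c7}.
That is 5 commits.

5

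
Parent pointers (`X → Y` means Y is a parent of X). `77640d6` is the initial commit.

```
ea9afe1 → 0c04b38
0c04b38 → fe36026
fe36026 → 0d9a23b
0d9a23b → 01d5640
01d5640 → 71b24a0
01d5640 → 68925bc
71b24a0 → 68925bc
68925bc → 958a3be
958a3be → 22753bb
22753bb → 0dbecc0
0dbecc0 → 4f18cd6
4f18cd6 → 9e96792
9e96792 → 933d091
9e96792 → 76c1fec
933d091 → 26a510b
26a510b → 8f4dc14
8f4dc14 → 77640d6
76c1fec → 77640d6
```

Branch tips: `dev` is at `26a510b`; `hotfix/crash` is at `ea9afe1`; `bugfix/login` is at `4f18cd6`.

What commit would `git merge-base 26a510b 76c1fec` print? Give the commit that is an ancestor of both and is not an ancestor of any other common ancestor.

77640d6

Ancestors of 26a510b: {26a510b, 77640d6, 8f4dc14}.
Ancestors of 76c1fec: {76c1fec, 77640d6}.
Common ancestors: {77640d6}.
The only common ancestor is 77640d6, so it is the merge base.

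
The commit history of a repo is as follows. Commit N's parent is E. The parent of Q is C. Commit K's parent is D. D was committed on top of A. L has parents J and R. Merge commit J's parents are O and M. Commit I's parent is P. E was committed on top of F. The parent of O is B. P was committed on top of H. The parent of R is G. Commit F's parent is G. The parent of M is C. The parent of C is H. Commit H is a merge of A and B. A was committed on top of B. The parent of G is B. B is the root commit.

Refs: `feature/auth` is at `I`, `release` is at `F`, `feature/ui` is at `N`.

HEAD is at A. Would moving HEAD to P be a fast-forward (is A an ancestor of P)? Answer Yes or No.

A fast-forward from A to P is possible iff A is an ancestor of P.
Ancestors of P: {A, B, H, P}.
A is among them, so fast-forward is possible.

Yes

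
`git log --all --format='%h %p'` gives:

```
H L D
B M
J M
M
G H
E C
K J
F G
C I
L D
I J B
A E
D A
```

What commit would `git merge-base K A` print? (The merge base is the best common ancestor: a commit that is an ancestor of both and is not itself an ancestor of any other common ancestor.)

J

Ancestors of K: {J, K, M}.
Ancestors of A: {A, B, C, E, I, J, M}.
Common ancestors: {J, M}.
Among these, J is not an ancestor of any other common ancestor — it is the merge base.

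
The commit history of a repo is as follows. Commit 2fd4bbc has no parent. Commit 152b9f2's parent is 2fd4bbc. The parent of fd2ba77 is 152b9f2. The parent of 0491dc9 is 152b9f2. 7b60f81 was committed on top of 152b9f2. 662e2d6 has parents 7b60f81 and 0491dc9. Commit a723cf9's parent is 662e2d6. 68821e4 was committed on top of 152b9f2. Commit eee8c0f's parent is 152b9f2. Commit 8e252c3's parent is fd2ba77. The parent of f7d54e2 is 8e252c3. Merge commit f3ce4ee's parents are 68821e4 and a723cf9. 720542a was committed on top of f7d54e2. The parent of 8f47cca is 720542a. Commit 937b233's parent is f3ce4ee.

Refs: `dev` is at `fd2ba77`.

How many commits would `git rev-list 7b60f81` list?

3

Walking parent pointers from 7b60f81: reachable set = {152b9f2, 2fd4bbc, 7b60f81}.
That is 3 commits.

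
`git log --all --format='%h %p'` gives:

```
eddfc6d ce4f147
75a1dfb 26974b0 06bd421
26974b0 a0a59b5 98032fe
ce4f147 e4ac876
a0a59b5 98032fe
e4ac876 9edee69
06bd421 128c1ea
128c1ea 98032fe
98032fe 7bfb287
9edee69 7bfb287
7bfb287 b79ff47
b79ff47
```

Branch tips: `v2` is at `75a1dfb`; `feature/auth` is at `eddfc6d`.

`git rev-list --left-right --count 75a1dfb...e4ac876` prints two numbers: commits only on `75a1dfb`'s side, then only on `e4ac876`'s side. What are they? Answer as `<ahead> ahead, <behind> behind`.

6 ahead, 2 behind

Reachable from 75a1dfb: {06bd421, 128c1ea, 26974b0, 75a1dfb, 7bfb287, 98032fe, a0a59b5, b79ff47}.
Reachable from e4ac876: {7bfb287, 9edee69, b79ff47, e4ac876}.
Only in 75a1dfb's history (ahead): {06bd421, 128c1ea, 26974b0, 75a1dfb, 98032fe, a0a59b5} — 6.
Only in e4ac876's history (behind): {9edee69, e4ac876} — 2.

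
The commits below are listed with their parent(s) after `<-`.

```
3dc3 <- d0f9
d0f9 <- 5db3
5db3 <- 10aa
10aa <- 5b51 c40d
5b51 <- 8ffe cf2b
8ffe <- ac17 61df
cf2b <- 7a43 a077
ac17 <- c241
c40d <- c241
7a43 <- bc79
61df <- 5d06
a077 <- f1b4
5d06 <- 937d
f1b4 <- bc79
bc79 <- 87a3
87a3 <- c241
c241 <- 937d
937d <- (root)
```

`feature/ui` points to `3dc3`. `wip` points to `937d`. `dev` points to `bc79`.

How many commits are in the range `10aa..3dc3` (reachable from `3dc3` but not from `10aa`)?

3

Reachable from 3dc3: {10aa, 3dc3, 5b51, 5d06, 5db3, 61df, 7a43, 87a3, 8ffe, 937d, a077, ac17, bc79, c241, c40d, cf2b, d0f9, f1b4}.
Reachable from 10aa: {10aa, 5b51, 5d06, 61df, 7a43, 87a3, 8ffe, 937d, a077, ac17, bc79, c241, c40d, cf2b, f1b4}.
In 3dc3's history but not 10aa's: {3dc3, 5db3, d0f9} — 3 commits.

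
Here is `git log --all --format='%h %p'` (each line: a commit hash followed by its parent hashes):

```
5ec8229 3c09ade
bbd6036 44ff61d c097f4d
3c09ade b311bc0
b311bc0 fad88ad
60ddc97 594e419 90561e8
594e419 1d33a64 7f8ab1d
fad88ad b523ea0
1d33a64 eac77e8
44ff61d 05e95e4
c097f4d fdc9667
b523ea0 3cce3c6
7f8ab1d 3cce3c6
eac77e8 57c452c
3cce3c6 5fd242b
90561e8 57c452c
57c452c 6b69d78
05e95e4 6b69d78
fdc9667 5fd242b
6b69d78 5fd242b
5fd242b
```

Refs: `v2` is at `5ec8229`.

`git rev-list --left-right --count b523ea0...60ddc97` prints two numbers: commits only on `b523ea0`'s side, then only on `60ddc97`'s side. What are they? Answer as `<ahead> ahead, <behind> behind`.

1 ahead, 8 behind

Reachable from b523ea0: {3cce3c6, 5fd242b, b523ea0}.
Reachable from 60ddc97: {1d33a64, 3cce3c6, 57c452c, 594e419, 5fd242b, 60ddc97, 6b69d78, 7f8ab1d, 90561e8, eac77e8}.
Only in b523ea0's history (ahead): {b523ea0} — 1.
Only in 60ddc97's history (behind): {1d33a64, 57c452c, 594e419, 60ddc97, 6b69d78, 7f8ab1d, 90561e8, eac77e8} — 8.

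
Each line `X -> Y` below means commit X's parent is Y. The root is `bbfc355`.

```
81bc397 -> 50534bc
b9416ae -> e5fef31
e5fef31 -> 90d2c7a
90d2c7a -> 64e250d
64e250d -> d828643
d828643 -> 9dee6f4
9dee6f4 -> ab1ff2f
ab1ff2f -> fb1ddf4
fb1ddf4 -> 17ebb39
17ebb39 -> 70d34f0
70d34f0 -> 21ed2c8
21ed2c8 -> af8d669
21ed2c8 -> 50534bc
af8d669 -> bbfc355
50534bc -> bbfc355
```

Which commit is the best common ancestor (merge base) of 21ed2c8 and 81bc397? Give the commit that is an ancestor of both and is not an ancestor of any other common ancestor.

50534bc

Ancestors of 21ed2c8: {21ed2c8, 50534bc, af8d669, bbfc355}.
Ancestors of 81bc397: {50534bc, 81bc397, bbfc355}.
Common ancestors: {50534bc, bbfc355}.
Among these, 50534bc is not an ancestor of any other common ancestor — it is the merge base.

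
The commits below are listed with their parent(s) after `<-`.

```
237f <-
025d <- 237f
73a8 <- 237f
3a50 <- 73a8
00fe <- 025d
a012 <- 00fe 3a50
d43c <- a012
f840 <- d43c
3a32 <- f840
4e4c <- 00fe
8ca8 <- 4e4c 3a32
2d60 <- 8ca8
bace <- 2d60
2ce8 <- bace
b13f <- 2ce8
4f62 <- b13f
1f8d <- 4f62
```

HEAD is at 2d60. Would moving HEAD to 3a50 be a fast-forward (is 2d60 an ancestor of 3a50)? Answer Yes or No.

No

A fast-forward from 2d60 to 3a50 is possible iff 2d60 is an ancestor of 3a50.
Ancestors of 3a50: {237f, 3a50, 73a8}.
2d60 is not among them, so fast-forward is not possible.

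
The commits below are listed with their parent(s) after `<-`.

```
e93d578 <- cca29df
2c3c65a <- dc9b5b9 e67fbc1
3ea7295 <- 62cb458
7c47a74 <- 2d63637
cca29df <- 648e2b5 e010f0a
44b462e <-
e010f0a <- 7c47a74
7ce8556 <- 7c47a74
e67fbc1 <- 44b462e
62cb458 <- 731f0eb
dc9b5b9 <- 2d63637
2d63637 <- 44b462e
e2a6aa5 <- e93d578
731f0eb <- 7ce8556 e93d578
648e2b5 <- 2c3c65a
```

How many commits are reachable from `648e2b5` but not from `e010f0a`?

4

Reachable from 648e2b5: {2c3c65a, 2d63637, 44b462e, 648e2b5, dc9b5b9, e67fbc1}.
Reachable from e010f0a: {2d63637, 44b462e, 7c47a74, e010f0a}.
In 648e2b5's history but not e010f0a's: {2c3c65a, 648e2b5, dc9b5b9, e67fbc1} — 4 commits.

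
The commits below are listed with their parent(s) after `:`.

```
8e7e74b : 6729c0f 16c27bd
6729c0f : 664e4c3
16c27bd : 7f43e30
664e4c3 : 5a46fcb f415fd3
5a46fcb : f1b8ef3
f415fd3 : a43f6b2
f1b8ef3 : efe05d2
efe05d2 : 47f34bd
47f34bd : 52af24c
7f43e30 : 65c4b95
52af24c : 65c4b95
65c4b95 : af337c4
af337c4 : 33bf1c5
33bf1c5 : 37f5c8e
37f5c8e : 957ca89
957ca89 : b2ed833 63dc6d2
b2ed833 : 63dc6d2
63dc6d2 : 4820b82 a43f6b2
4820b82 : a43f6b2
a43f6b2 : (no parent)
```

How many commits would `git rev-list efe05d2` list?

12

Walking parent pointers from efe05d2: reachable set = {33bf1c5, 37f5c8e, 47f34bd, 4820b82, 52af24c, 63dc6d2, 65c4b95, 957ca89, a43f6b2, af337c4, b2ed833, efe05d2}.
That is 12 commits.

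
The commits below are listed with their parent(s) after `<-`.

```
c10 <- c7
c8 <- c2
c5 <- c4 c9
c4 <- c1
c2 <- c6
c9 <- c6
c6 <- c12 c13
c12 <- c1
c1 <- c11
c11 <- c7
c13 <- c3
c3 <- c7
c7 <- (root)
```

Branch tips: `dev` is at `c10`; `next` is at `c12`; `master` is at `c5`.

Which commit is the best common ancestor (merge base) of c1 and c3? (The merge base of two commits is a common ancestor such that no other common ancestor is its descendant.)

Ancestors of c1: {c1, c11, c7}.
Ancestors of c3: {c3, c7}.
Common ancestors: {c7}.
The only common ancestor is c7, so it is the merge base.

c7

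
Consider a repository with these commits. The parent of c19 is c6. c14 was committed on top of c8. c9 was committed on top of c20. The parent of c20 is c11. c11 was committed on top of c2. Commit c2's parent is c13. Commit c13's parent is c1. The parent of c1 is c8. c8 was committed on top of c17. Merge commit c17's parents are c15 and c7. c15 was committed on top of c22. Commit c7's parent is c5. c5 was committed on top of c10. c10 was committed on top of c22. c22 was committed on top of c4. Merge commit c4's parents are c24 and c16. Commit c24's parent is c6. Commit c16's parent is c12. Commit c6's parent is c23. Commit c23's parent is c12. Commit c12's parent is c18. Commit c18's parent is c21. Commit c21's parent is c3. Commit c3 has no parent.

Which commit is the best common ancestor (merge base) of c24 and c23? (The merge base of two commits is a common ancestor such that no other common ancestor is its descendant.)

c23

Ancestors of c24: {c12, c18, c21, c23, c24, c3, c6}.
Ancestors of c23: {c12, c18, c21, c23, c3}.
Common ancestors: {c12, c18, c21, c23, c3}.
Among these, c23 is not an ancestor of any other common ancestor — it is the merge base.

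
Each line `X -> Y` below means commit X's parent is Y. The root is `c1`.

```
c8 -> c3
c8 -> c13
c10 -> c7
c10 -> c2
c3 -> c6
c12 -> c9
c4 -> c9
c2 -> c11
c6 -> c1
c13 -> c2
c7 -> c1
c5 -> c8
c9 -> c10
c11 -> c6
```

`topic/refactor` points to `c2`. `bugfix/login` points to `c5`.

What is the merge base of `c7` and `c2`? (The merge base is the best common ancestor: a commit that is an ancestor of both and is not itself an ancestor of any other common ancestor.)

c1

Ancestors of c7: {c1, c7}.
Ancestors of c2: {c1, c11, c2, c6}.
Common ancestors: {c1}.
The only common ancestor is c1, so it is the merge base.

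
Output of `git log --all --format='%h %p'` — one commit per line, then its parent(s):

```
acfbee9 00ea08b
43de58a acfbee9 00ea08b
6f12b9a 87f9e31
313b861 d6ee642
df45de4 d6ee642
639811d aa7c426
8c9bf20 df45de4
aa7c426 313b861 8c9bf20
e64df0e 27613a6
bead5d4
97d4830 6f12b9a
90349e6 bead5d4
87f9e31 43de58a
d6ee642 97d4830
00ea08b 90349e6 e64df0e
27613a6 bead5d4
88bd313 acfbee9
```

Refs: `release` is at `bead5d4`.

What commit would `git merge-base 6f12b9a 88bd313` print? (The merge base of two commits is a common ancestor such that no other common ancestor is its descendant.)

Ancestors of 6f12b9a: {00ea08b, 27613a6, 43de58a, 6f12b9a, 87f9e31, 90349e6, acfbee9, bead5d4, e64df0e}.
Ancestors of 88bd313: {00ea08b, 27613a6, 88bd313, 90349e6, acfbee9, bead5d4, e64df0e}.
Common ancestors: {00ea08b, 27613a6, 90349e6, acfbee9, bead5d4, e64df0e}.
Among these, acfbee9 is not an ancestor of any other common ancestor — it is the merge base.

acfbee9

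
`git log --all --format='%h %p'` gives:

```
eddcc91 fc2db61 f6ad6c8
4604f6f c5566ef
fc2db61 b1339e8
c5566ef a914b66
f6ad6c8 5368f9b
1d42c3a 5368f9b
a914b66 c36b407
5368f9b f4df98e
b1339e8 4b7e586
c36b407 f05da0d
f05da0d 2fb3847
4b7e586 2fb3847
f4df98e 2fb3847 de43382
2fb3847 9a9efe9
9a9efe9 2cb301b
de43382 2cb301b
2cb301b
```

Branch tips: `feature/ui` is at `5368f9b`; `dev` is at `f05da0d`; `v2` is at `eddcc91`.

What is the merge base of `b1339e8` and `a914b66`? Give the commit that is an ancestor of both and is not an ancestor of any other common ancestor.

Ancestors of b1339e8: {2cb301b, 2fb3847, 4b7e586, 9a9efe9, b1339e8}.
Ancestors of a914b66: {2cb301b, 2fb3847, 9a9efe9, a914b66, c36b407, f05da0d}.
Common ancestors: {2cb301b, 2fb3847, 9a9efe9}.
Among these, 2fb3847 is not an ancestor of any other common ancestor — it is the merge base.

2fb3847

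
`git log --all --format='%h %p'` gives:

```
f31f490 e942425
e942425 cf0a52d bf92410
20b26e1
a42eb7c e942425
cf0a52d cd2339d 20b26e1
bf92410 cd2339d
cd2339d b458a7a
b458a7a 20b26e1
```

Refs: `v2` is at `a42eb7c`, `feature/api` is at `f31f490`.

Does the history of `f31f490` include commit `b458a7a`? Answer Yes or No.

Yes

Ancestors of f31f490 (commits reachable by following parents): {20b26e1, b458a7a, bf92410, cd2339d, cf0a52d, e942425, f31f490}.
b458a7a is in that set, so it is an ancestor of f31f490.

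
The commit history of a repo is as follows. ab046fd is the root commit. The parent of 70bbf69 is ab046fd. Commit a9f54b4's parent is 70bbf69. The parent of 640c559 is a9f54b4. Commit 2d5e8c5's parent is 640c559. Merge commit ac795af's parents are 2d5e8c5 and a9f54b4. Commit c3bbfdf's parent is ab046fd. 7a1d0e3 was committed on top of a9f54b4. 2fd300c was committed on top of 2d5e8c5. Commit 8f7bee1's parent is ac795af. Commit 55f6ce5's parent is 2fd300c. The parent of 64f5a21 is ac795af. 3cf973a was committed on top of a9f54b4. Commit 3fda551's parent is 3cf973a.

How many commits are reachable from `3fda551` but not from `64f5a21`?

2

Reachable from 3fda551: {3cf973a, 3fda551, 70bbf69, a9f54b4, ab046fd}.
Reachable from 64f5a21: {2d5e8c5, 640c559, 64f5a21, 70bbf69, a9f54b4, ab046fd, ac795af}.
In 3fda551's history but not 64f5a21's: {3cf973a, 3fda551} — 2 commits.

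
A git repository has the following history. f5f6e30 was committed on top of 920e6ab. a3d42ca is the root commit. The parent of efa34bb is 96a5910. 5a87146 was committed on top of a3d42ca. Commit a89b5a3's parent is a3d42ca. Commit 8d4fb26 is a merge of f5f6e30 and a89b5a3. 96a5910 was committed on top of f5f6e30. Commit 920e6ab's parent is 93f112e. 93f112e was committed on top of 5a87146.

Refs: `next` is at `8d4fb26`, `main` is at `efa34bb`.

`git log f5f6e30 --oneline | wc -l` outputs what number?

Walking parent pointers from f5f6e30: reachable set = {5a87146, 920e6ab, 93f112e, a3d42ca, f5f6e30}.
That is 5 commits.

5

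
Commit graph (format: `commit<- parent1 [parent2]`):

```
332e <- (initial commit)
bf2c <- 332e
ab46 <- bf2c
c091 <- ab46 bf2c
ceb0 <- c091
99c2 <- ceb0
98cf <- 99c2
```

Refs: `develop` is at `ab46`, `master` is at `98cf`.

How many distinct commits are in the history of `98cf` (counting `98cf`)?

7

Walking parent pointers from 98cf: reachable set = {332e, 98cf, 99c2, ab46, bf2c, c091, ceb0}.
That is 7 commits.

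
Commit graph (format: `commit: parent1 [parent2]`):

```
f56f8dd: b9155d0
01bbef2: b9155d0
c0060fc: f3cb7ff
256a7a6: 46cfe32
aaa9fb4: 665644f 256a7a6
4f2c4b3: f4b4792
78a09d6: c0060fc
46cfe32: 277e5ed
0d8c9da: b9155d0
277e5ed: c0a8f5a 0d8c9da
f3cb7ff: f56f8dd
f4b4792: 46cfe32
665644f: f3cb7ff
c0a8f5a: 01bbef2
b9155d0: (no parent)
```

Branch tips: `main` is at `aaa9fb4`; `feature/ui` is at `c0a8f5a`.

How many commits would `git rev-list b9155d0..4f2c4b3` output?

Reachable from 4f2c4b3: {01bbef2, 0d8c9da, 277e5ed, 46cfe32, 4f2c4b3, b9155d0, c0a8f5a, f4b4792}.
Reachable from b9155d0: {b9155d0}.
In 4f2c4b3's history but not b9155d0's: {01bbef2, 0d8c9da, 277e5ed, 46cfe32, 4f2c4b3, c0a8f5a, f4b4792} — 7 commits.

7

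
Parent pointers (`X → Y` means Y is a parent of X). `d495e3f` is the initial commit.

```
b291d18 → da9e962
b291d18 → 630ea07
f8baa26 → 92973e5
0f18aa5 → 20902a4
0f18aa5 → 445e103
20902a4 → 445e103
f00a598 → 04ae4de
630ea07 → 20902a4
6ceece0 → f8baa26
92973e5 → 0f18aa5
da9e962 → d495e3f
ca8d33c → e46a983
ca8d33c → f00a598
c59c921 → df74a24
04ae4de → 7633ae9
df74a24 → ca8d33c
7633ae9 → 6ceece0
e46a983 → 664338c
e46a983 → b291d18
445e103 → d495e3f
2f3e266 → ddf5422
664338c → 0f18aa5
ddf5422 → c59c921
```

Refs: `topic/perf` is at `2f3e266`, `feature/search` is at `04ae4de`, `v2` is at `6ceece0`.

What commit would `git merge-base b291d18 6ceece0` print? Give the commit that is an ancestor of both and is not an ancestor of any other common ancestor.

20902a4

Ancestors of b291d18: {20902a4, 445e103, 630ea07, b291d18, d495e3f, da9e962}.
Ancestors of 6ceece0: {0f18aa5, 20902a4, 445e103, 6ceece0, 92973e5, d495e3f, f8baa26}.
Common ancestors: {20902a4, 445e103, d495e3f}.
Among these, 20902a4 is not an ancestor of any other common ancestor — it is the merge base.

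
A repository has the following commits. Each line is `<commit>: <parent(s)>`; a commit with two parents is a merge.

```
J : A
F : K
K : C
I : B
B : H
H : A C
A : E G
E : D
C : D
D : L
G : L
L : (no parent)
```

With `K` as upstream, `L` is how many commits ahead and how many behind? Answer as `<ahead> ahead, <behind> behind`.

0 ahead, 3 behind

Reachable from L: {L}.
Reachable from K: {C, D, K, L}.
Only in L's history (ahead): {} — 0.
Only in K's history (behind): {C, D, K} — 3.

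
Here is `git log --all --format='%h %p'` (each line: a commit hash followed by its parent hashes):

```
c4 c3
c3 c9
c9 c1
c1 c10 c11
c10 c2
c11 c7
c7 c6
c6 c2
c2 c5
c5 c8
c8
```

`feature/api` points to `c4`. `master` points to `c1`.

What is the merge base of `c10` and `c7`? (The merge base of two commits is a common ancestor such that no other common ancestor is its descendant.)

Ancestors of c10: {c10, c2, c5, c8}.
Ancestors of c7: {c2, c5, c6, c7, c8}.
Common ancestors: {c2, c5, c8}.
Among these, c2 is not an ancestor of any other common ancestor — it is the merge base.

c2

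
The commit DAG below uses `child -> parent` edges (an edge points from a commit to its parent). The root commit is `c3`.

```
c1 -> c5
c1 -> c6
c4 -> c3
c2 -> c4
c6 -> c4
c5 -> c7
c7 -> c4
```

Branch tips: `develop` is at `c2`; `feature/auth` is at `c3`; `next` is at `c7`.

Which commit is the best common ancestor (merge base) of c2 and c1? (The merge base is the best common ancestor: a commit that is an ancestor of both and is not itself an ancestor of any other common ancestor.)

c4

Ancestors of c2: {c2, c3, c4}.
Ancestors of c1: {c1, c3, c4, c5, c6, c7}.
Common ancestors: {c3, c4}.
Among these, c4 is not an ancestor of any other common ancestor — it is the merge base.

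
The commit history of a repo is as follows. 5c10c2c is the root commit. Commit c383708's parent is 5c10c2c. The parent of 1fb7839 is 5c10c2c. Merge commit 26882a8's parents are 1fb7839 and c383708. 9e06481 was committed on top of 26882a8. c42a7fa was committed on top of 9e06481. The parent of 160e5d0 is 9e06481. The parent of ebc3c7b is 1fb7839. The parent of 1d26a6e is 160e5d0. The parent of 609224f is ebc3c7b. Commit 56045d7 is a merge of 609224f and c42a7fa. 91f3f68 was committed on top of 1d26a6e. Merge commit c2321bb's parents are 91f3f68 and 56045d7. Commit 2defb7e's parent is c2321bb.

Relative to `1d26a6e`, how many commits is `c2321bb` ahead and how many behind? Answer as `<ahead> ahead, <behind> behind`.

6 ahead, 0 behind

Reachable from c2321bb: {160e5d0, 1d26a6e, 1fb7839, 26882a8, 56045d7, 5c10c2c, 609224f, 91f3f68, 9e06481, c2321bb, c383708, c42a7fa, ebc3c7b}.
Reachable from 1d26a6e: {160e5d0, 1d26a6e, 1fb7839, 26882a8, 5c10c2c, 9e06481, c383708}.
Only in c2321bb's history (ahead): {56045d7, 609224f, 91f3f68, c2321bb, c42a7fa, ebc3c7b} — 6.
Only in 1d26a6e's history (behind): {} — 0.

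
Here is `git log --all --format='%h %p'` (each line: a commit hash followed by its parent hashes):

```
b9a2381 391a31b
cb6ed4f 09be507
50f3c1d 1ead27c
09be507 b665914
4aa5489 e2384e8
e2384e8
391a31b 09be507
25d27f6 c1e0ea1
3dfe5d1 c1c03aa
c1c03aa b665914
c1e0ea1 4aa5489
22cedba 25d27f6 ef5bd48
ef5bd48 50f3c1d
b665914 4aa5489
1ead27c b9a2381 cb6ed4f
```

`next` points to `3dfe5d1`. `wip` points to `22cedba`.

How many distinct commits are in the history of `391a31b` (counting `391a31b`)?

Walking parent pointers from 391a31b: reachable set = {09be507, 391a31b, 4aa5489, b665914, e2384e8}.
That is 5 commits.

5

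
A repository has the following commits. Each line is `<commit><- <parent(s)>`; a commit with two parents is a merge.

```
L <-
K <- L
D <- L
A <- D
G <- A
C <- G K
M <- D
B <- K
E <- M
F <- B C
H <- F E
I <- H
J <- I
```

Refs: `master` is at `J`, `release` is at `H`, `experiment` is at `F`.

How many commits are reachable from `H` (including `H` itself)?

11

Walking parent pointers from H: reachable set = {A, B, C, D, E, F, G, H, K, L, M}.
That is 11 commits.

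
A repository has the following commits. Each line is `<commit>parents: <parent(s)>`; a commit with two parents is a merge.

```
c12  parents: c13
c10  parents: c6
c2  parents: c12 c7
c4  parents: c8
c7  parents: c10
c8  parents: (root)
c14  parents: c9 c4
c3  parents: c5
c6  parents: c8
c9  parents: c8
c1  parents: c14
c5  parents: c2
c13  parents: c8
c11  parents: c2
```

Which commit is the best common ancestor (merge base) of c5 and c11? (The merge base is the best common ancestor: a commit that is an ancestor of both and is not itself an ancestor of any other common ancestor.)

Ancestors of c5: {c10, c12, c13, c2, c5, c6, c7, c8}.
Ancestors of c11: {c10, c11, c12, c13, c2, c6, c7, c8}.
Common ancestors: {c10, c12, c13, c2, c6, c7, c8}.
Among these, c2 is not an ancestor of any other common ancestor — it is the merge base.

c2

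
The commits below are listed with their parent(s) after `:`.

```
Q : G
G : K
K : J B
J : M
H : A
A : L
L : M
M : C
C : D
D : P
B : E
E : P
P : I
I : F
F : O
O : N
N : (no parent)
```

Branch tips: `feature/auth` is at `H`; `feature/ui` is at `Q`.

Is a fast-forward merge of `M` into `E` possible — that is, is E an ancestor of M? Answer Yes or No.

A fast-forward from E to M is possible iff E is an ancestor of M.
Ancestors of M: {C, D, F, I, M, N, O, P}.
E is not among them, so fast-forward is not possible.

No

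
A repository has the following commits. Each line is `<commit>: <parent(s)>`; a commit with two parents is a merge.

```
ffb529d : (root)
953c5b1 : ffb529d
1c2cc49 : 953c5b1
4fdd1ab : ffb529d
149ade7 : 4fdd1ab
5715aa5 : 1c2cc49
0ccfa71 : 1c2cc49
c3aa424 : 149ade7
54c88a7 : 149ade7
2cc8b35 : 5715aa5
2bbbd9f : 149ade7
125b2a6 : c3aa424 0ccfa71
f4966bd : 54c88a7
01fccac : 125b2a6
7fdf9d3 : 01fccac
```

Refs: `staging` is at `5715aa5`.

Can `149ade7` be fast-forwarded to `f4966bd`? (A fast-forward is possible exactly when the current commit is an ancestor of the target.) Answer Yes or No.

Yes

A fast-forward from 149ade7 to f4966bd is possible iff 149ade7 is an ancestor of f4966bd.
Ancestors of f4966bd: {149ade7, 4fdd1ab, 54c88a7, f4966bd, ffb529d}.
149ade7 is among them, so fast-forward is possible.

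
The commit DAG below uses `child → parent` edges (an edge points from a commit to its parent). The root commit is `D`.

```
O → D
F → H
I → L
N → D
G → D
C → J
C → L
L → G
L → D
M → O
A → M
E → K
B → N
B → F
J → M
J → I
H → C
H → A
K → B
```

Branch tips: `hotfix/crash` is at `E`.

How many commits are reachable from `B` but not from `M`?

10

Reachable from B: {A, B, C, D, F, G, H, I, J, L, M, N, O}.
Reachable from M: {D, M, O}.
In B's history but not M's: {A, B, C, F, G, H, I, J, L, N} — 10 commits.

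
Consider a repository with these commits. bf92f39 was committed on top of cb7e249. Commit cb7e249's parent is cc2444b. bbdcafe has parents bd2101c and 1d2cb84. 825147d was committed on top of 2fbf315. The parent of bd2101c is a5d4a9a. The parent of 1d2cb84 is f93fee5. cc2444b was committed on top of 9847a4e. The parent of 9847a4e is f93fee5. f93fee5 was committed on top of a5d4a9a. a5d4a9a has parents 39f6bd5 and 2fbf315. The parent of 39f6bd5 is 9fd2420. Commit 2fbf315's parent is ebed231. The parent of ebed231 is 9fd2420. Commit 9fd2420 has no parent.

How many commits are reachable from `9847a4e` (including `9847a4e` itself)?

7

Walking parent pointers from 9847a4e: reachable set = {2fbf315, 39f6bd5, 9847a4e, 9fd2420, a5d4a9a, ebed231, f93fee5}.
That is 7 commits.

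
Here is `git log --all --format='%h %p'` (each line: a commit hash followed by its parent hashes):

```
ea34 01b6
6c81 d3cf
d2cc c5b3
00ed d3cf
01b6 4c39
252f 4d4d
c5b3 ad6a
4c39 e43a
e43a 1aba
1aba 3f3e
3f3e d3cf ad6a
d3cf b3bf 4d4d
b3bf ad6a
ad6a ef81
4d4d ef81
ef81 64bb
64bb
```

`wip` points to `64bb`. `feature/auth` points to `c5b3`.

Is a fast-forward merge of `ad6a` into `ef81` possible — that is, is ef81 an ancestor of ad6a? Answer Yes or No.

A fast-forward from ef81 to ad6a is possible iff ef81 is an ancestor of ad6a.
Ancestors of ad6a: {64bb, ad6a, ef81}.
ef81 is among them, so fast-forward is possible.

Yes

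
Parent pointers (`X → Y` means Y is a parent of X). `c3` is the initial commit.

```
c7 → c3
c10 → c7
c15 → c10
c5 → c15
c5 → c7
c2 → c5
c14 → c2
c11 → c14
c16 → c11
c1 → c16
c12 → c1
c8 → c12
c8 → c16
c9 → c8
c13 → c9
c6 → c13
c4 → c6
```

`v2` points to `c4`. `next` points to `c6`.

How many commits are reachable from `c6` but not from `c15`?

Reachable from c6: {c1, c10, c11, c12, c13, c14, c15, c16, c2, c3, c5, c6, c7, c8, c9}.
Reachable from c15: {c10, c15, c3, c7}.
In c6's history but not c15's: {c1, c11, c12, c13, c14, c16, c2, c5, c6, c8, c9} — 11 commits.

11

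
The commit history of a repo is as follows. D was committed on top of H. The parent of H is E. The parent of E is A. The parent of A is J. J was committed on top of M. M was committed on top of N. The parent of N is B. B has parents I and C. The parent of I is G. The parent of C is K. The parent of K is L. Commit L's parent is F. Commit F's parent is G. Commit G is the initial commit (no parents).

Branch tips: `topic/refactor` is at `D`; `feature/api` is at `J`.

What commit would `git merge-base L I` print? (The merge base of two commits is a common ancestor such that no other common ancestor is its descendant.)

G

Ancestors of L: {F, G, L}.
Ancestors of I: {G, I}.
Common ancestors: {G}.
The only common ancestor is G, so it is the merge base.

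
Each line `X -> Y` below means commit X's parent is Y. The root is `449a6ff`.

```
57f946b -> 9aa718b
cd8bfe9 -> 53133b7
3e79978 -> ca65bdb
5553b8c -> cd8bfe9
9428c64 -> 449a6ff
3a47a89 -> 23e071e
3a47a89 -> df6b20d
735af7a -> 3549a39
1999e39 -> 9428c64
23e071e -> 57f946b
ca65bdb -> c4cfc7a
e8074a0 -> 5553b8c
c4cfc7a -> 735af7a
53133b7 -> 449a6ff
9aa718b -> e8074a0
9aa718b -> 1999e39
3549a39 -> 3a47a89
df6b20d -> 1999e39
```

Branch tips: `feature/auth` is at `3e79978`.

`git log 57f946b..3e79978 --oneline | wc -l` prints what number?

Reachable from 3e79978: {1999e39, 23e071e, 3549a39, 3a47a89, 3e79978, 449a6ff, 53133b7, 5553b8c, 57f946b, 735af7a, 9428c64, 9aa718b, c4cfc7a, ca65bdb, cd8bfe9, df6b20d, e8074a0}.
Reachable from 57f946b: {1999e39, 449a6ff, 53133b7, 5553b8c, 57f946b, 9428c64, 9aa718b, cd8bfe9, e8074a0}.
In 3e79978's history but not 57f946b's: {23e071e, 3549a39, 3a47a89, 3e79978, 735af7a, c4cfc7a, ca65bdb, df6b20d} — 8 commits.

8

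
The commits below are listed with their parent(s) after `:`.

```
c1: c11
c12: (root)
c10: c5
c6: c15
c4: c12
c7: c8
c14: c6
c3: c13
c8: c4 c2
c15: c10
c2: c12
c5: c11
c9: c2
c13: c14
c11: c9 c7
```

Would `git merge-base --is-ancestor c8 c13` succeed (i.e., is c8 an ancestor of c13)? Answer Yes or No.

Ancestors of c13 (commits reachable by following parents): {c10, c11, c12, c13, c14, c15, c2, c4, c5, c6, c7, c8, c9}.
c8 is in that set, so it is an ancestor of c13.

Yes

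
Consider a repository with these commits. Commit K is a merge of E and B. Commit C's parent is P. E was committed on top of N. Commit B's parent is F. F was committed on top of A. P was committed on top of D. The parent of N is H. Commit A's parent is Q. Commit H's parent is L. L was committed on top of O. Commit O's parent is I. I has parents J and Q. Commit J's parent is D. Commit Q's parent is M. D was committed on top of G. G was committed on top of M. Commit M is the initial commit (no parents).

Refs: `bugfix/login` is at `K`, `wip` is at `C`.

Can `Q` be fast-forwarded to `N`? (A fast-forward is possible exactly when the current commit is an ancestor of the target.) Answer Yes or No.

A fast-forward from Q to N is possible iff Q is an ancestor of N.
Ancestors of N: {D, G, H, I, J, L, M, N, O, Q}.
Q is among them, so fast-forward is possible.

Yes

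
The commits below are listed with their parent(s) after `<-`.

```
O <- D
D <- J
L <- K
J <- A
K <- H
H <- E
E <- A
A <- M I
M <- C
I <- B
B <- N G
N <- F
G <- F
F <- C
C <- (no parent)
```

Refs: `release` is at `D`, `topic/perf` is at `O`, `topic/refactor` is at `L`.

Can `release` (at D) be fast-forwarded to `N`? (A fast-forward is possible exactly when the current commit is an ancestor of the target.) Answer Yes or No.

A fast-forward from D to N is possible iff D is an ancestor of N.
Ancestors of N: {C, F, N}.
D is not among them, so fast-forward is not possible.

No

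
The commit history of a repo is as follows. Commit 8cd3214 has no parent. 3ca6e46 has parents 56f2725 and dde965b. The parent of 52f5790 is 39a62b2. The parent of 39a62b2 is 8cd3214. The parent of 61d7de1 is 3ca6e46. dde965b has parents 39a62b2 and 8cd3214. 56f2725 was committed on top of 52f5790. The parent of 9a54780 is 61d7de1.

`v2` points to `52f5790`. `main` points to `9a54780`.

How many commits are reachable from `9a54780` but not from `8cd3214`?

Reachable from 9a54780: {39a62b2, 3ca6e46, 52f5790, 56f2725, 61d7de1, 8cd3214, 9a54780, dde965b}.
Reachable from 8cd3214: {8cd3214}.
In 9a54780's history but not 8cd3214's: {39a62b2, 3ca6e46, 52f5790, 56f2725, 61d7de1, 9a54780, dde965b} — 7 commits.

7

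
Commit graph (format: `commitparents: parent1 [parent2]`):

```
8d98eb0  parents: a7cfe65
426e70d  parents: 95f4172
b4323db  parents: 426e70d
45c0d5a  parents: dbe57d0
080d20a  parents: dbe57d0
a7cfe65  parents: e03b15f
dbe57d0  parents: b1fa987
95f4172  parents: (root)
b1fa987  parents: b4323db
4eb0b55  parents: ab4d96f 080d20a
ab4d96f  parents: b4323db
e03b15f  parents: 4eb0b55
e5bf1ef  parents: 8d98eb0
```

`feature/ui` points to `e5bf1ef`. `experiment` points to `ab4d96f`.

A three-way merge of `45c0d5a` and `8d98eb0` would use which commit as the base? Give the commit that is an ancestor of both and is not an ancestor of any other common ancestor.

Ancestors of 45c0d5a: {426e70d, 45c0d5a, 95f4172, b1fa987, b4323db, dbe57d0}.
Ancestors of 8d98eb0: {080d20a, 426e70d, 4eb0b55, 8d98eb0, 95f4172, a7cfe65, ab4d96f, b1fa987, b4323db, dbe57d0, e03b15f}.
Common ancestors: {426e70d, 95f4172, b1fa987, b4323db, dbe57d0}.
Among these, dbe57d0 is not an ancestor of any other common ancestor — it is the merge base.

dbe57d0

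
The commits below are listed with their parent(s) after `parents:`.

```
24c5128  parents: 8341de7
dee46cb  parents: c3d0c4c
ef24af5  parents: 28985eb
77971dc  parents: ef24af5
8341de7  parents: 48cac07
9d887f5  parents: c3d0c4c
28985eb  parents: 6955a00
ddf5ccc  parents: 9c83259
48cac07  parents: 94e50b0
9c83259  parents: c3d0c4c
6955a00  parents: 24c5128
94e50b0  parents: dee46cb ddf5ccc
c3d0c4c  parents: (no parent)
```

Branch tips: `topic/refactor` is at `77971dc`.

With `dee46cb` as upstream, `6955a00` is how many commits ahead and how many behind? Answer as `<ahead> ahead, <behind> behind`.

7 ahead, 0 behind

Reachable from 6955a00: {24c5128, 48cac07, 6955a00, 8341de7, 94e50b0, 9c83259, c3d0c4c, ddf5ccc, dee46cb}.
Reachable from dee46cb: {c3d0c4c, dee46cb}.
Only in 6955a00's history (ahead): {24c5128, 48cac07, 6955a00, 8341de7, 94e50b0, 9c83259, ddf5ccc} — 7.
Only in dee46cb's history (behind): {} — 0.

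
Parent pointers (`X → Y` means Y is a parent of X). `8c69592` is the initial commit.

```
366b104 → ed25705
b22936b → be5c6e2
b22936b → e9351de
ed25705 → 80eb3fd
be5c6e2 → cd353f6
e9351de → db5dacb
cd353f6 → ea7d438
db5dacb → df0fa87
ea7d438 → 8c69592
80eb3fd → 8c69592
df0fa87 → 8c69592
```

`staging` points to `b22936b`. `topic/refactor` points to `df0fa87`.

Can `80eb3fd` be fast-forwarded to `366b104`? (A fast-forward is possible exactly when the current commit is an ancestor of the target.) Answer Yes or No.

A fast-forward from 80eb3fd to 366b104 is possible iff 80eb3fd is an ancestor of 366b104.
Ancestors of 366b104: {366b104, 80eb3fd, 8c69592, ed25705}.
80eb3fd is among them, so fast-forward is possible.

Yes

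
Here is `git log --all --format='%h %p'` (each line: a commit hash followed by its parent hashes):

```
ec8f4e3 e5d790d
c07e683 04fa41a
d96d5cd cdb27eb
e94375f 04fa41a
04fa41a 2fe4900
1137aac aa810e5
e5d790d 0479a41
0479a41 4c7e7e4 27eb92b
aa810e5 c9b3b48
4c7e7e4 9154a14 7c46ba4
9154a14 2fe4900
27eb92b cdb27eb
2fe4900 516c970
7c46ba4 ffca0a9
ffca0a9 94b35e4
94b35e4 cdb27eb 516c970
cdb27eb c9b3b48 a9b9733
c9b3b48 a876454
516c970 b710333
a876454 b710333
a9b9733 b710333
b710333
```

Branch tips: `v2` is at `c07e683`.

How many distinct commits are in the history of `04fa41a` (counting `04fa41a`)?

Walking parent pointers from 04fa41a: reachable set = {04fa41a, 2fe4900, 516c970, b710333}.
That is 4 commits.

4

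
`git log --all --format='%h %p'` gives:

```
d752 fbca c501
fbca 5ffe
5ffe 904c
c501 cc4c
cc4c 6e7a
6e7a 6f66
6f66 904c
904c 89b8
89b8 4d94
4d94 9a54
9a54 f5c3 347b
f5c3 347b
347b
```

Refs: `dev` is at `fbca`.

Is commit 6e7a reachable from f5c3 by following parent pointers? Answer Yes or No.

Ancestors of f5c3: {347b, f5c3}.
6e7a is not in that set, so it is not an ancestor of f5c3.

No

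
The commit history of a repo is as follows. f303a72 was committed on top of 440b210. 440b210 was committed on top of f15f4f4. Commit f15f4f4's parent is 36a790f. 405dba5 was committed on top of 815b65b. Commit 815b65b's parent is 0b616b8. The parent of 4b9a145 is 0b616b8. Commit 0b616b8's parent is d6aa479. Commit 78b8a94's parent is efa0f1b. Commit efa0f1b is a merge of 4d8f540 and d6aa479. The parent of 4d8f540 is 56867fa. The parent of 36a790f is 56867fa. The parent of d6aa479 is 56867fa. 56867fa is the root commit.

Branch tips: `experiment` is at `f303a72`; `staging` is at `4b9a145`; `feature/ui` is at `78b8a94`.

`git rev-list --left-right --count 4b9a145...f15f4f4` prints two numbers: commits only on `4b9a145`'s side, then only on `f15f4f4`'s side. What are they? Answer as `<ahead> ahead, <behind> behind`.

Reachable from 4b9a145: {0b616b8, 4b9a145, 56867fa, d6aa479}.
Reachable from f15f4f4: {36a790f, 56867fa, f15f4f4}.
Only in 4b9a145's history (ahead): {0b616b8, 4b9a145, d6aa479} — 3.
Only in f15f4f4's history (behind): {36a790f, f15f4f4} — 2.

3 ahead, 2 behind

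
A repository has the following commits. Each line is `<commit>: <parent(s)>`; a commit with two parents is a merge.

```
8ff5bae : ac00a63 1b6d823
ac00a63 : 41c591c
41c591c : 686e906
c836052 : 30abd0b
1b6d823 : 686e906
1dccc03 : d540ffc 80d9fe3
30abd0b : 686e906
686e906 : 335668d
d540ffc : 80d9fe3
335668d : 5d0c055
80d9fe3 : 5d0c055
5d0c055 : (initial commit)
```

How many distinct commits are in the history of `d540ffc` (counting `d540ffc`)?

3

Walking parent pointers from d540ffc: reachable set = {5d0c055, 80d9fe3, d540ffc}.
That is 3 commits.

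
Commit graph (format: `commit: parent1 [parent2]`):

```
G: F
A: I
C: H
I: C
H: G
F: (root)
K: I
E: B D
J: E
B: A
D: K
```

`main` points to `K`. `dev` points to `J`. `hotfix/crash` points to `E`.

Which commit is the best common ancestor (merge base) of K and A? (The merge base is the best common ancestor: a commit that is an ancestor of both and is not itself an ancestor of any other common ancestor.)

I

Ancestors of K: {C, F, G, H, I, K}.
Ancestors of A: {A, C, F, G, H, I}.
Common ancestors: {C, F, G, H, I}.
Among these, I is not an ancestor of any other common ancestor — it is the merge base.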